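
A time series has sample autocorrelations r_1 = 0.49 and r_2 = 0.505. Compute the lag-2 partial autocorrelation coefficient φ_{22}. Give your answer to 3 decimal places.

0.349

φ_{22} = (r_2 − r_1²) / (1 − r_1²)
r_1² = (0.49)² = 0.2401
Numerator = 0.505 − 0.2401 = 0.2649; denominator = 1 − 0.2401 = 0.7599
φ_{22} = 0.2649 / 0.7599 = 0.349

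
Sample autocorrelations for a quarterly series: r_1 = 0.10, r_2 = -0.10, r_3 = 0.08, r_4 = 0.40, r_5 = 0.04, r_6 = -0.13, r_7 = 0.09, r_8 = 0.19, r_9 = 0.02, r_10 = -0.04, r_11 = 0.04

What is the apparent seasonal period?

4

The largest autocorrelation is r_4 = 0.40, with a weaker echo at lag 8 (0.19); the remaining lags stay at or below 0.10.
The dominant spike at lag 4 indicates a seasonal period of 4.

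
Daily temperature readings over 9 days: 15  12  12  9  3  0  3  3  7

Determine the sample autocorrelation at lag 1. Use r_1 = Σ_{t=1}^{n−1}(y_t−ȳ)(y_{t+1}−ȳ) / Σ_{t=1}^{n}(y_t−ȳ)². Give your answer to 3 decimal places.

0.650

Mean ȳ = (15 + 12 + 12 + 9 + 3 + 0 + 3 + 3 + 7)/9 = 7.1111
Numerator Σ_{t=1}^{8}(y_t−ȳ)(y_{t+1}−ȳ) = 139.7654
Denominator Σ(y_t−ȳ)² = 214.8889
r_1 = 139.7654 / 214.8889 = 0.650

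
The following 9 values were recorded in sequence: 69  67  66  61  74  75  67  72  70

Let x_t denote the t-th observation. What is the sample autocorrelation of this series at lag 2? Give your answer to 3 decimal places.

Mean x̄ = (69 + 67 + 66 + 61 + 74 + 75 + 67 + 72 + 70)/9 = 69.0000
Numerator Σ_{t=1}^{7}(x_t−x̄)(x_{t+2}−x̄) = -41.0000
Denominator Σ(x_t−x̄)² = 152.0000
r_2 = -41.0000 / 152.0000 = -0.270

-0.270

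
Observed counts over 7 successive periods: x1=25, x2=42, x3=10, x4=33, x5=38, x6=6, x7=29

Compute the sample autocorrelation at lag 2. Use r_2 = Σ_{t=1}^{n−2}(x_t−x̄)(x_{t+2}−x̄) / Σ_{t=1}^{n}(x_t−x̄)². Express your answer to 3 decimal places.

Mean x̄ = (25 + 42 + 10 + 33 + 38 + 6 + 29)/7 = 26.1429
Deviations from mean: -1.1429, 15.8571, -16.1429, 6.8571, 11.8571, -20.1429, 2.8571
Σ(x_t−x̄)(x_{t+2}−x̄) = (18.4490) + (108.7347) + (-191.4082) + (-138.1224) + (33.8776) = -168.4694
Denominator Σ(x_t−x̄)² = 1114.8571
r_2 = -168.4694 / 1114.8571 = -0.151

-0.151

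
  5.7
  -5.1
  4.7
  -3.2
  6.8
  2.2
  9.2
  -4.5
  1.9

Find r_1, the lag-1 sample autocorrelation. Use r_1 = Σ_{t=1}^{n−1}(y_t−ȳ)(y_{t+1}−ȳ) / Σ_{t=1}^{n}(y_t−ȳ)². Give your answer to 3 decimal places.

Mean ȳ = (5.7 − 5.1 + 4.7 − 3.2 + 6.8 + 2.2 + 9.2 − 4.5 + 1.9)/9 = 1.9667
Numerator Σ_{t=1}^{8}(y_t−ȳ)(y_{t+1}−ȳ) = -128.3211
Denominator Σ(y_t−ȳ)² = 215.6000
r_1 = -128.3211 / 215.6000 = -0.595

-0.595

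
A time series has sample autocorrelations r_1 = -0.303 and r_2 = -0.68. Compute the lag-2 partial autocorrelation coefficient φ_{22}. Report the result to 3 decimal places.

φ_{22} = (r_2 − r_1²) / (1 − r_1²)
r_1² = (-0.303)² = 0.091809
Numerator = -0.68 − 0.0918 = -0.7718; denominator = 1 − 0.0918 = 0.9082
φ_{22} = -0.7718 / 0.9082 = -0.850

-0.850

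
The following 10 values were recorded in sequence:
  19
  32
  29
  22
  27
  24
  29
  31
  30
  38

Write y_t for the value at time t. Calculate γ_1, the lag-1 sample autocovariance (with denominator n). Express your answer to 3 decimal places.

Mean ȳ = (19 + 32 + 29 + 22 + 27 + 24 + 29 + 31 + 30 + 38)/10 = 28.1000
Σ_{t=1}^{9}(y_t−ȳ)(y_{t+1}−ȳ) = -3.0100
γ_1 = -3.0100 / 10 = -0.301

-0.301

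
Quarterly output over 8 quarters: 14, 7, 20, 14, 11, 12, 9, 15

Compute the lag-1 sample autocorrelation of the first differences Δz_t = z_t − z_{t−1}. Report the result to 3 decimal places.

-0.568

First differences Δz: -7, 13, -6, -3, 1, -3, 6
Mean of differences = 0.1429
Numerator Σ(Δz_t−Δz̄)(Δz_{t+1}−Δz̄) = -175.3061
Denominator Σ(Δz_t−Δz̄)² = 308.8571
r_1(Δz) = -175.3061 / 308.8571 = -0.568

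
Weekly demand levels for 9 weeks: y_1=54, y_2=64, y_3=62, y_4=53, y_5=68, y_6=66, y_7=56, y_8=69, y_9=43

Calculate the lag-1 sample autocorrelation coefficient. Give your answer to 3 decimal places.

Mean ȳ = (54 + 64 + 62 + 53 + 68 + 66 + 56 + 69 + 43)/9 = 59.4444
Numerator Σ_{t=1}^{8}(y_t−ȳ)(y_{t+1}−ȳ) = -241.3086
Denominator Σ(y_t−ȳ)² = 588.2222
r_1 = -241.3086 / 588.2222 = -0.410

-0.410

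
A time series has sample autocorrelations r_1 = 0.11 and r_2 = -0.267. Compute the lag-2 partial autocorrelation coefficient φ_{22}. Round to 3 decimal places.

-0.283

φ_{22} = (r_2 − r_1²) / (1 − r_1²)
r_1² = (0.11)² = 0.0121
Numerator = -0.267 − 0.0121 = -0.2791; denominator = 1 − 0.0121 = 0.9879
φ_{22} = -0.2791 / 0.9879 = -0.283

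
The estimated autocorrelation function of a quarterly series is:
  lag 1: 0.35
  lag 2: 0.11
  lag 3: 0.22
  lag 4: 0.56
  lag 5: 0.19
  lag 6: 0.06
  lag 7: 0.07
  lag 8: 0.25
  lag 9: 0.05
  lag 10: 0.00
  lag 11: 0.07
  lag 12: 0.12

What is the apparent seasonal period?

The largest autocorrelation is r_4 = 0.56; the remaining lags stay at or below 0.35. The elevated value at lag 1 (0.35), dropping to 0.11 at lag 2, reflects decaying short-term dependence rather than seasonality.
The dominant spike at lag 4 indicates a seasonal period of 4.

4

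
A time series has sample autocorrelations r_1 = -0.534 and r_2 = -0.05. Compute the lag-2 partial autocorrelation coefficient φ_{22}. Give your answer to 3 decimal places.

φ_{22} = (r_2 − r_1²) / (1 − r_1²)
r_1² = (-0.534)² = 0.285156
Numerator = -0.05 − 0.2852 = -0.3352; denominator = 1 − 0.2852 = 0.7148
φ_{22} = -0.3352 / 0.7148 = -0.469

-0.469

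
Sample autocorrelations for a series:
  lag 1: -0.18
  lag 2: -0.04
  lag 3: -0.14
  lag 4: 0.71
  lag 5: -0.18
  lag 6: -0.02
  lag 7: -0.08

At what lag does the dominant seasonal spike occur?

4

The largest autocorrelation is r_4 = 0.71; the remaining lags stay at or below -0.02.
The dominant spike at lag 4 indicates a seasonal period of 4.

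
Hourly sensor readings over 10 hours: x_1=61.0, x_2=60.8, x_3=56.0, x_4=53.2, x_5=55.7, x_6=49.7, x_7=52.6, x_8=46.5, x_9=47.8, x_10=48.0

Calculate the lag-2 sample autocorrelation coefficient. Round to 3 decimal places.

Mean x̄ = (61.0 + 60.8 + 56.0 + 53.2 + 55.7 + 49.7 + 52.6 + 46.5 + 47.8 + 48.0)/10 = 53.1300
Numerator Σ_{t=1}^{8}(x_t−x̄)(x_{t+2}−x̄) = 88.4752
Denominator Σ(x_t−x̄)² = 246.3410
r_2 = 88.4752 / 246.3410 = 0.359

0.359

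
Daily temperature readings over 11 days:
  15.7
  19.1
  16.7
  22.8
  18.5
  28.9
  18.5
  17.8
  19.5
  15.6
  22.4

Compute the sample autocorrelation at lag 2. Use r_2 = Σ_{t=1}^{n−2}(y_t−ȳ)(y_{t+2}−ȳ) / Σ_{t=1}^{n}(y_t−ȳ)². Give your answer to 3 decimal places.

0.228

Mean ȳ = (15.7 + 19.1 + 16.7 + 22.8 + 18.5 + 28.9 + 18.5 + 17.8 + 19.5 + 15.6 + 22.4)/11 = 19.5909
Numerator Σ_{t=1}^{9}(y_t−ȳ)(y_{t+2}−ȳ) = 34.2098
Denominator Σ(y_t−ȳ)² = 150.1091
r_2 = 34.2098 / 150.1091 = 0.228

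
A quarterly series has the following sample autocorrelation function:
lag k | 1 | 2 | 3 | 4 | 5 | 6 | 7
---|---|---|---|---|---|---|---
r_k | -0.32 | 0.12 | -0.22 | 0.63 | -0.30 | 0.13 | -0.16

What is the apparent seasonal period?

4

The largest autocorrelation is r_4 = 0.63; the remaining lags stay at or below 0.13.
The dominant spike at lag 4 indicates a seasonal period of 4.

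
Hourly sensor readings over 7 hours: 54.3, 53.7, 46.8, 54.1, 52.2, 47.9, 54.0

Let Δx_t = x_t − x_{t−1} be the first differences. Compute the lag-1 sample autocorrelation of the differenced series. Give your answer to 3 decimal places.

First differences Δx: -0.6, -6.9, 7.3, -1.9, -4.3, 6.1
Mean of differences = -0.0500
Numerator Σ(Δx_t−Δx̄)(Δx_{t+1}−Δx̄) = -78.4525
Denominator Σ(Δx_t−Δx̄)² = 160.5550
r_1(Δx) = -78.4525 / 160.5550 = -0.489

-0.489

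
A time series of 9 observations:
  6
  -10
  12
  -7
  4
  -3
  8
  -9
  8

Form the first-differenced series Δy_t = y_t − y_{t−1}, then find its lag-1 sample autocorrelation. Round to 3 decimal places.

First differences Δy: -16, 22, -19, 11, -7, 11, -17, 17
Mean of differences = 0.2500
Numerator Σ(Δy_t−Δȳ)(Δy_{t+1}−Δȳ) = -1609.3125
Denominator Σ(Δy_t−Δȳ)² = 1969.5000
r_1(Δy) = -1609.3125 / 1969.5000 = -0.817

-0.817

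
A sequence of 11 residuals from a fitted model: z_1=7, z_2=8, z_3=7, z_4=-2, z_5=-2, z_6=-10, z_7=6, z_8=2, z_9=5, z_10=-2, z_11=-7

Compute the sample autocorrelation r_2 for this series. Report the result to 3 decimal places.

-0.029

Mean z̄ = (7 + 8 + 7 − 2 − 2 − 10 + 6 + 2 + 5 − 2 − 7)/11 = 1.0909
Numerator Σ_{t=1}^{9}(z_t−z̄)(z_{t+2}−z̄) = -10.9256
Denominator Σ(z_t−z̄)² = 374.9091
r_2 = -10.9256 / 374.9091 = -0.029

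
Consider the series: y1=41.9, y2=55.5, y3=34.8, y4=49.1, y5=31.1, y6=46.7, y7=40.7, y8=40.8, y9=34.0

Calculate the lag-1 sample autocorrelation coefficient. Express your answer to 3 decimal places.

Mean ȳ = (41.9 + 55.5 + 34.8 + 49.1 + 31.1 + 46.7 + 40.7 + 40.8 + 34.0)/9 = 41.6222
Numerator Σ_{t=1}^{8}(y_t−ȳ)(y_{t+1}−ȳ) = -271.6072
Denominator Σ(y_t−ȳ)² = 491.2556
r_1 = -271.6072 / 491.2556 = -0.553

-0.553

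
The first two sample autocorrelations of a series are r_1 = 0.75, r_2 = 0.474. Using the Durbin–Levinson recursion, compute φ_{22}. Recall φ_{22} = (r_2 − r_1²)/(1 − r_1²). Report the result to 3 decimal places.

φ_{22} = (r_2 − r_1²) / (1 − r_1²)
r_1² = (0.75)² = 0.5625
Numerator = 0.474 − 0.5625 = -0.0885; denominator = 1 − 0.5625 = 0.4375
φ_{22} = -0.0885 / 0.4375 = -0.202

-0.202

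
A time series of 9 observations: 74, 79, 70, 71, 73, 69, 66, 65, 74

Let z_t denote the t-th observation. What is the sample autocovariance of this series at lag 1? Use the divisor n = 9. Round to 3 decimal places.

Mean z̄ = (74 + 79 + 70 + 71 + 73 + 69 + 66 + 65 + 74)/9 = 71.2222
Σ_{t=1}^{8}(z_t−z̄)(z_{t+1}−z̄) = 34.8395
γ_1 = 34.8395 / 9 = 3.871

3.871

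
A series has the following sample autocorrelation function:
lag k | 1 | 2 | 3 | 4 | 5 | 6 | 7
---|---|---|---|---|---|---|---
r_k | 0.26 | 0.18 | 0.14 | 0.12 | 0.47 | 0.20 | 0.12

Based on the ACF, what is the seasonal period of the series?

The largest autocorrelation is r_5 = 0.47; the remaining lags stay at or below 0.26. The elevated value at lag 1 (0.26), dropping to 0.18 at lag 2, reflects decaying short-term dependence rather than seasonality.
The dominant spike at lag 5 indicates a seasonal period of 5.

5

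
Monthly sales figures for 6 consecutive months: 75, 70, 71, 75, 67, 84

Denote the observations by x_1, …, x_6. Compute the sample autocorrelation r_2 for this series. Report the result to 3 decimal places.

Mean x̄ = (75 + 70 + 71 + 75 + 67 + 84)/6 = 73.6667
Deviations from mean: 1.3333, -3.6667, -2.6667, 1.3333, -6.6667, 10.3333
Σ(x_t−x̄)(x_{t+2}−x̄) = (-3.5556) + (-4.8889) + (17.7778) + (13.7778) = 23.1111
Denominator Σ(x_t−x̄)² = 175.3333
r_2 = 23.1111 / 175.3333 = 0.132

0.132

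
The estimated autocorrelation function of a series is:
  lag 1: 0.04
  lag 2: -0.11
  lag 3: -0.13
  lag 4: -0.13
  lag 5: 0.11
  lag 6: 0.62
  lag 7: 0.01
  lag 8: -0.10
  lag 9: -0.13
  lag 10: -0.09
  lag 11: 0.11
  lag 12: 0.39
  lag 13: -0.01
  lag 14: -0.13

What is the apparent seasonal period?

6

The largest autocorrelation is r_6 = 0.62, with a weaker echo at lag 12 (0.39); the remaining lags stay at or below 0.11.
The dominant spike at lag 6 indicates a seasonal period of 6.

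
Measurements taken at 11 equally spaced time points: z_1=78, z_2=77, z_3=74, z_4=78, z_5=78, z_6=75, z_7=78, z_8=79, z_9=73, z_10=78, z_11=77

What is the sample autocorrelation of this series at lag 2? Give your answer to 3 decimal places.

-0.366

Mean z̄ = (78 + 77 + 74 + 78 + 78 + 75 + 78 + 79 + 73 + 78 + 77)/11 = 76.8182
Numerator Σ_{t=1}^{9}(z_t−z̄)(z_{t+2}−z̄) = -13.7934
Denominator Σ(z_t−z̄)² = 37.6364
r_2 = -13.7934 / 37.6364 = -0.366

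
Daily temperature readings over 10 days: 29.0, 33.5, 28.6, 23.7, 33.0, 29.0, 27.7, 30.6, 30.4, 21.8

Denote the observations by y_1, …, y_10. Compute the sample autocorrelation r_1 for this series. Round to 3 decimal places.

Mean ȳ = (29.0 + 33.5 + 28.6 + 23.7 + 33.0 + 29.0 + 27.7 + 30.6 + 30.4 + 21.8)/10 = 28.7300
Numerator Σ_{t=1}^{9}(y_t−ȳ)(y_{t+1}−ȳ) = -29.6579
Denominator Σ(y_t−ȳ)² = 121.8210
r_1 = -29.6579 / 121.8210 = -0.243

-0.243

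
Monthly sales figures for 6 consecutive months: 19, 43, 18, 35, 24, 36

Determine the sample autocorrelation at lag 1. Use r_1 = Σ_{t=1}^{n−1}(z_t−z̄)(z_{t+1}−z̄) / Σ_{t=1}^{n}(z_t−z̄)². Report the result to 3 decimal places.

-0.808

Mean z̄ = (19 + 43 + 18 + 35 + 24 + 36)/6 = 29.1667
Deviations from mean: -10.1667, 13.8333, -11.1667, 5.8333, -5.1667, 6.8333
Numerator Σ_{t=1}^{5}(z_t−z̄)(z_{t+1}−z̄) = -425.6944
Denominator Σ(z_t−z̄)² = 526.8333
r_1 = -425.6944 / 526.8333 = -0.808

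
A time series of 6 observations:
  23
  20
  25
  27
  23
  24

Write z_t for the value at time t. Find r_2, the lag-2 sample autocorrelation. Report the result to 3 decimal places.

Mean z̄ = (23 + 20 + 25 + 27 + 23 + 24)/6 = 23.6667
Σ(z_t−z̄)(z_{t+2}−z̄) = (-0.8889) + (-12.2222) + (-0.8889) + (1.1111) = -12.8889
Denominator Σ(z_t−z̄)² = 27.3333
r_2 = -12.8889 / 27.3333 = -0.472

-0.472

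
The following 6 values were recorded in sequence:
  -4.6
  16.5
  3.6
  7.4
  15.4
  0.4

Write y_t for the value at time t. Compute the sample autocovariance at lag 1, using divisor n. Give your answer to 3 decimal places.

-31.341

Mean ȳ = (-4.6 + 16.5 + 3.6 + 7.4 + 15.4 + 0.4)/6 = 6.4500
Deviations: -11.0500, 10.0500, -2.8500, 0.9500, 8.9500, -6.0500
Σ_{t=1}^{5}(y_t−ȳ)(y_{t+1}−ȳ) = -188.0475
γ_1 = -188.0475 / 6 = -31.341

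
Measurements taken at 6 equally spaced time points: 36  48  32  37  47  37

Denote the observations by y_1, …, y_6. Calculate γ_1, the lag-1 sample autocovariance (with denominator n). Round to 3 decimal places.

-18.708

Mean ȳ = (36 + 48 + 32 + 37 + 47 + 37)/6 = 39.5000
Σ_{t=1}^{5}(y_t−ȳ)(y_{t+1}−ȳ) = -112.2500
γ_1 = -112.2500 / 6 = -18.708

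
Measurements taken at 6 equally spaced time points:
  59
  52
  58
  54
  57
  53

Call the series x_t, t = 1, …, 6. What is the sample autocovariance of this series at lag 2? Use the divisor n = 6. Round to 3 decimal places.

Mean x̄ = (59 + 52 + 58 + 54 + 57 + 53)/6 = 55.5000
Σ_{t=1}^{4}(x_t−x̄)(x_{t+2}−x̄) = 21.5000
γ_2 = 21.5000 / 6 = 3.583

3.583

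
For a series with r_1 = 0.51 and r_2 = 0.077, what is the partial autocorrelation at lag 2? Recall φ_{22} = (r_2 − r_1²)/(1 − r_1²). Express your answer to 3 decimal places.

-0.247

φ_{22} = (r_2 − r_1²) / (1 − r_1²)
r_1² = (0.51)² = 0.2601
Numerator = 0.077 − 0.2601 = -0.1831; denominator = 1 − 0.2601 = 0.7399
φ_{22} = -0.1831 / 0.7399 = -0.247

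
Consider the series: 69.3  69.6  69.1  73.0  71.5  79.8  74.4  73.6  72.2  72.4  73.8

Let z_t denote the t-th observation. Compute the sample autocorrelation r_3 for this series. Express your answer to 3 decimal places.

-0.282

Mean z̄ = (69.3 + 69.6 + 69.1 + 73.0 + 71.5 + 79.8 + 74.4 + 73.6 + 72.2 + 72.4 + 73.8)/11 = 72.6091
Numerator Σ_{t=1}^{8}(z_t−z̄)(z_{t+3}−z̄) = -25.7248
Denominator Σ(z_t−z̄)² = 91.2291
r_3 = -25.7248 / 91.2291 = -0.282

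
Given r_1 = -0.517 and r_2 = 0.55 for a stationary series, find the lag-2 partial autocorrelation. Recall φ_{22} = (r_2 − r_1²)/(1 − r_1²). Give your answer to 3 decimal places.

φ_{22} = (r_2 − r_1²) / (1 − r_1²)
r_1² = (-0.517)² = 0.267289
Numerator = 0.55 − 0.2673 = 0.2827; denominator = 1 − 0.2673 = 0.7327
φ_{22} = 0.2827 / 0.7327 = 0.386

0.386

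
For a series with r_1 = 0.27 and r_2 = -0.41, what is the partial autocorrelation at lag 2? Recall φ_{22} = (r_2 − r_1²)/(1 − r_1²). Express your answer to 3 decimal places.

-0.521

φ_{22} = (r_2 − r_1²) / (1 − r_1²)
r_1² = (0.27)² = 0.0729
Numerator = -0.41 − 0.0729 = -0.4829; denominator = 1 − 0.0729 = 0.9271
φ_{22} = -0.4829 / 0.9271 = -0.521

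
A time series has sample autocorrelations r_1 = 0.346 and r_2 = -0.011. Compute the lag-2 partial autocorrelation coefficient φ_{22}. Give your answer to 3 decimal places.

φ_{22} = (r_2 − r_1²) / (1 − r_1²)
r_1² = (0.346)² = 0.119716
Numerator = -0.011 − 0.1197 = -0.1307; denominator = 1 − 0.1197 = 0.8803
φ_{22} = -0.1307 / 0.8803 = -0.148

-0.148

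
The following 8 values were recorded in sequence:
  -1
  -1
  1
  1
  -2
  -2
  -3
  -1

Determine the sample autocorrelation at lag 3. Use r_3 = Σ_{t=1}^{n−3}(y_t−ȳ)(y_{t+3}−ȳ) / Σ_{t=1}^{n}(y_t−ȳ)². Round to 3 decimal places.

Mean ȳ = (-1 − 1 + 1 + 1 − 2 − 2 − 3 − 1)/8 = -1.0000
Deviations from mean: 0.0000, 0.0000, 2.0000, 2.0000, -1.0000, -1.0000, -2.0000, 0.0000
Σ(y_t−ȳ)(y_{t+3}−ȳ) = (0.0000) + (0.0000) + (-2.0000) + (-4.0000) + (0.0000) = -6.0000
Denominator Σ(y_t−ȳ)² = 14.0000
r_3 = -6.0000 / 14.0000 = -0.429

-0.429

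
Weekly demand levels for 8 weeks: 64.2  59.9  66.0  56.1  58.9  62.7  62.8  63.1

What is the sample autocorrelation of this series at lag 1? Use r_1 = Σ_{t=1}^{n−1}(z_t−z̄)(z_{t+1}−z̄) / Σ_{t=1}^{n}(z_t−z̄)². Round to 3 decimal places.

Mean z̄ = (64.2 + 59.9 + 66.0 + 56.1 + 58.9 + 62.7 + 62.8 + 63.1)/8 = 61.7125
Deviations from mean: 2.4875, -1.8125, 4.2875, -5.6125, -2.8125, 0.9875, 1.0875, 1.3875
Numerator Σ_{t=1}^{7}(z_t−z̄)(z_{t+1}−z̄) = -20.7527
Denominator Σ(z_t−z̄)² = 71.3488
r_1 = -20.7527 / 71.3488 = -0.291

-0.291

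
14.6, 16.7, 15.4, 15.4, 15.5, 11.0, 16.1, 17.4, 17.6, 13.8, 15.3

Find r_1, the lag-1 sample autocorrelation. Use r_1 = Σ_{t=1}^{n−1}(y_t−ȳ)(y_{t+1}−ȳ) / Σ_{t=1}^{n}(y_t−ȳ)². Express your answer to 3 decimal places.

Mean ȳ = (14.6 + 16.7 + 15.4 + 15.4 + 15.5 + 11.0 + 16.1 + 17.4 + 17.6 + 13.8 + 15.3)/11 = 15.3455
Numerator Σ_{t=1}^{10}(y_t−ȳ)(y_{t+1}−ȳ) = -2.1066
Denominator Σ(y_t−ȳ)² = 33.5673
r_1 = -2.1066 / 33.5673 = -0.063

-0.063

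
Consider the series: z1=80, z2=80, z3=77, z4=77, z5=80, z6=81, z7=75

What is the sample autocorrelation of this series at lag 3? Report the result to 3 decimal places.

0.054

Mean z̄ = (80 + 80 + 77 + 77 + 80 + 81 + 75)/7 = 78.5714
Deviations from mean: 1.4286, 1.4286, -1.5714, -1.5714, 1.4286, 2.4286, -3.5714
Numerator Σ_{t=1}^{4}(z_t−z̄)(z_{t+3}−z̄) = 1.5918
Denominator Σ(z_t−z̄)² = 29.7143
r_3 = 1.5918 / 29.7143 = 0.054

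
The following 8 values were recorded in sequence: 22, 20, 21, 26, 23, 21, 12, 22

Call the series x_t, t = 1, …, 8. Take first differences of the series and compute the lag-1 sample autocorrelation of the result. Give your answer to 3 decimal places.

First differences Δx: -2, 1, 5, -3, -2, -9, 10
Mean of differences = 0.0000
Numerator Σ(Δx_t−Δx̄)(Δx_{t+1}−Δx̄) = -78.0000
Denominator Σ(Δx_t−Δx̄)² = 224.0000
r_1(Δx) = -78.0000 / 224.0000 = -0.348

-0.348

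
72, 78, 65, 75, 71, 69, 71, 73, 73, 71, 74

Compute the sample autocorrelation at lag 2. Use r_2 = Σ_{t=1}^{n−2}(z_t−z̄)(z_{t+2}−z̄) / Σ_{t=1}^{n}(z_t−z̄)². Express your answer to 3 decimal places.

0.125

Mean z̄ = (72 + 78 + 65 + 75 + 71 + 69 + 71 + 73 + 73 + 71 + 74)/11 = 72.0000
Numerator Σ_{t=1}^{9}(z_t−z̄)(z_{t+2}−z̄) = 14.0000
Denominator Σ(z_t−z̄)² = 112.0000
r_2 = 14.0000 / 112.0000 = 0.125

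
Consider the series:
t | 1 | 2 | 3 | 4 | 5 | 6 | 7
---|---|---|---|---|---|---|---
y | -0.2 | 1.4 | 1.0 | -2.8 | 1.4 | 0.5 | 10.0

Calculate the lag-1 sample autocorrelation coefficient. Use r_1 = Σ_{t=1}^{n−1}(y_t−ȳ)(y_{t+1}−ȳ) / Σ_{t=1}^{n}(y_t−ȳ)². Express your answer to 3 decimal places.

-0.052

Mean ȳ = (-0.2 + 1.4 + 1.0 − 2.8 + 1.4 + 0.5 + 10.0)/7 = 1.6143
Deviations from mean: -1.8143, -0.2143, -0.6143, -4.4143, -0.2143, -1.1143, 8.3857
Numerator Σ_{t=1}^{6}(y_t−ȳ)(y_{t+1}−ȳ) = -4.9273
Denominator Σ(y_t−ȳ)² = 94.8086
r_1 = -4.9273 / 94.8086 = -0.052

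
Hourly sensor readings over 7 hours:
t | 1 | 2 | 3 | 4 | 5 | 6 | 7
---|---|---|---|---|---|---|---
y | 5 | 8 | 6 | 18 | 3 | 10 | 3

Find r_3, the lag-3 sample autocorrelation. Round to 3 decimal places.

Mean ȳ = (5 + 8 + 6 + 18 + 3 + 10 + 3)/7 = 7.5714
Deviations from mean: -2.5714, 0.4286, -1.5714, 10.4286, -4.5714, 2.4286, -4.5714
Numerator Σ_{t=1}^{4}(y_t−ȳ)(y_{t+3}−ȳ) = -80.2653
Denominator Σ(y_t−ȳ)² = 165.7143
r_3 = -80.2653 / 165.7143 = -0.484

-0.484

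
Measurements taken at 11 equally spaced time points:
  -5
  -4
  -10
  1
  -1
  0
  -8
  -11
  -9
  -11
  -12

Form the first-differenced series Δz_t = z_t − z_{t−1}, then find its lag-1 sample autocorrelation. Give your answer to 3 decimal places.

First differences Δz: 1, -6, 11, -2, 1, -8, -3, 2, -2, -1
Mean of differences = -0.7000
Numerator Σ(Δz_t−Δz̄)(Δz_{t+1}−Δz̄) = -93.3900
Denominator Σ(Δz_t−Δz̄)² = 240.1000
r_1(Δz) = -93.3900 / 240.1000 = -0.389

-0.389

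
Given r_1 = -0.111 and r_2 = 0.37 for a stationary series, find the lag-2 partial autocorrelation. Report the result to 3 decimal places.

φ_{22} = (r_2 − r_1²) / (1 − r_1²)
r_1² = (-0.111)² = 0.012321
Numerator = 0.37 − 0.0123 = 0.3577; denominator = 1 − 0.0123 = 0.9877
φ_{22} = 0.3577 / 0.9877 = 0.362

0.362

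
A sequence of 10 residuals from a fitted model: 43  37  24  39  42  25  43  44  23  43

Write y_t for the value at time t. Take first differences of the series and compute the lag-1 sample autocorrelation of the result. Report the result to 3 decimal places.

First differences Δy: -6, -13, 15, 3, -17, 18, 1, -21, 20
Mean of differences = 0.0000
Numerator Σ(Δy_t−Δȳ)(Δy_{t+1}−Δȳ) = -852.0000
Denominator Σ(Δy_t−Δȳ)² = 1894.0000
r_1(Δy) = -852.0000 / 1894.0000 = -0.450

-0.450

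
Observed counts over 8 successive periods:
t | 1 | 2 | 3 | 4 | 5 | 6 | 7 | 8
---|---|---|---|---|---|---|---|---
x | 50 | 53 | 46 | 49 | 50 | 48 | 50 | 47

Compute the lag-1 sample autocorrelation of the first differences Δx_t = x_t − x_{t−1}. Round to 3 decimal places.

First differences Δx: 3, -7, 3, 1, -2, 2, -3
Mean of differences = -0.4286
Numerator Σ(Δx_t−Δx̄)(Δx_{t+1}−Δx̄) = -52.4694
Denominator Σ(Δx_t−Δx̄)² = 83.7143
r_1(Δx) = -52.4694 / 83.7143 = -0.627

-0.627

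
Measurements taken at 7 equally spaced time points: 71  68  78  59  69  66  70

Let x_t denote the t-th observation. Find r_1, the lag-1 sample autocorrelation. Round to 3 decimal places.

-0.540

Mean x̄ = (71 + 68 + 78 + 59 + 69 + 66 + 70)/7 = 68.7143
Numerator Σ_{t=1}^{6}(x_t−x̄)(x_{t+1}−x̄) = -105.5102
Denominator Σ(x_t−x̄)² = 195.4286
r_1 = -105.5102 / 195.4286 = -0.540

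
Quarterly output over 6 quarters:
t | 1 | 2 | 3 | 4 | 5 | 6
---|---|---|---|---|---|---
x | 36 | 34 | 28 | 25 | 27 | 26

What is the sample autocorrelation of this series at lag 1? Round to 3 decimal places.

Mean x̄ = (36 + 34 + 28 + 25 + 27 + 26)/6 = 29.3333
Σ(x_t−x̄)(x_{t+1}−x̄) = (31.1111) + (-6.2222) + (5.7778) + (10.1111) + (7.7778) = 48.5556
Denominator Σ(x_t−x̄)² = 103.3333
r_1 = 48.5556 / 103.3333 = 0.470

0.470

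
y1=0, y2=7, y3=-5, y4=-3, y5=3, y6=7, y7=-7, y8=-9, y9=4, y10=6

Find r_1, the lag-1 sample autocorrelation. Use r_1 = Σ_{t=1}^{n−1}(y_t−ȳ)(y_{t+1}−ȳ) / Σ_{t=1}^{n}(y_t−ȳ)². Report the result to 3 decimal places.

Mean ȳ = (0 + 7 − 5 − 3 + 3 + 7 − 7 − 9 + 4 + 6)/10 = 0.3000
Numerator Σ_{t=1}^{9}(y_t−ȳ)(y_{t+1}−ȳ) = -5.1900
Denominator Σ(y_t−ȳ)² = 322.1000
r_1 = -5.1900 / 322.1000 = -0.016

-0.016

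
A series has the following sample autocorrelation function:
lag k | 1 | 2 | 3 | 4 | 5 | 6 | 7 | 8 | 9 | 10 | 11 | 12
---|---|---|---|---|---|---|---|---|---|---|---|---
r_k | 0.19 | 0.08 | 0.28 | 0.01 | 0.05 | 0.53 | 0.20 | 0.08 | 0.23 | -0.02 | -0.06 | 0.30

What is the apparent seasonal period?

The largest autocorrelation is r_6 = 0.53, with a weaker echo at lag 12 (0.30); the remaining lags stay at or below 0.28.
The dominant spike at lag 6 indicates a seasonal period of 6.

6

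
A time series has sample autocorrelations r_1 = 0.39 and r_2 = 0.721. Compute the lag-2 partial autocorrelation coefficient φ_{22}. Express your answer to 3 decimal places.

φ_{22} = (r_2 − r_1²) / (1 − r_1²)
r_1² = (0.39)² = 0.1521
Numerator = 0.721 − 0.1521 = 0.5689; denominator = 1 − 0.1521 = 0.8479
φ_{22} = 0.5689 / 0.8479 = 0.671

0.671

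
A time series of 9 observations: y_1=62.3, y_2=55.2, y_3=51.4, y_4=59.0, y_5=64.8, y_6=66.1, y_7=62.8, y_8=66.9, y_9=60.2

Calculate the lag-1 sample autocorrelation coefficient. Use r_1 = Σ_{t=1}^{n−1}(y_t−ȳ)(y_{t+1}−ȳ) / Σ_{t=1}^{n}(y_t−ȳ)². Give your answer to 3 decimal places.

0.447

Mean ȳ = (62.3 + 55.2 + 51.4 + 59.0 + 64.8 + 66.1 + 62.8 + 66.9 + 60.2)/9 = 60.9667
Numerator Σ_{t=1}^{8}(y_t−ȳ)(y_{t+1}−ȳ) = 94.1722
Denominator Σ(y_t−ȳ)² = 210.6200
r_1 = 94.1722 / 210.6200 = 0.447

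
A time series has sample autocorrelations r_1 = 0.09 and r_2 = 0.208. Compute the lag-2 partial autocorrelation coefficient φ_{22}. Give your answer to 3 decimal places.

0.202

φ_{22} = (r_2 − r_1²) / (1 − r_1²)
r_1² = (0.09)² = 0.0081
Numerator = 0.208 − 0.0081 = 0.1999; denominator = 1 − 0.0081 = 0.9919
φ_{22} = 0.1999 / 0.9919 = 0.202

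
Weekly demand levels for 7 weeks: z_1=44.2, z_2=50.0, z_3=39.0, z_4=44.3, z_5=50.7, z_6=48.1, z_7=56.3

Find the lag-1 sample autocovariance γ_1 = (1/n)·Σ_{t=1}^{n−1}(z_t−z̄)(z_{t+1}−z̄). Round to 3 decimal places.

Mean z̄ = (44.2 + 50.0 + 39.0 + 44.3 + 50.7 + 48.1 + 56.3)/7 = 47.5143
Deviations: -3.3143, 2.4857, -8.5143, -3.2143, 3.1857, 0.5857, 8.7857
Σ_{t=1}^{6}(z_t−z̄)(z_{t+1}−z̄) = -5.2631
γ_1 = -5.2631 / 7 = -0.752

-0.752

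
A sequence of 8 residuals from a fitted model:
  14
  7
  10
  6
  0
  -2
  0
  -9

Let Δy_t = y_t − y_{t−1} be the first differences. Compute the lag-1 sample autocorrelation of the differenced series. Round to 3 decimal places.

-0.428

First differences Δy: -7, 3, -4, -6, -2, 2, -9
Mean of differences = -3.2857
Numerator Σ(Δy_t−Δȳ)(Δy_{t+1}−Δȳ) = -52.7959
Denominator Σ(Δy_t−Δȳ)² = 123.4286
r_1(Δy) = -52.7959 / 123.4286 = -0.428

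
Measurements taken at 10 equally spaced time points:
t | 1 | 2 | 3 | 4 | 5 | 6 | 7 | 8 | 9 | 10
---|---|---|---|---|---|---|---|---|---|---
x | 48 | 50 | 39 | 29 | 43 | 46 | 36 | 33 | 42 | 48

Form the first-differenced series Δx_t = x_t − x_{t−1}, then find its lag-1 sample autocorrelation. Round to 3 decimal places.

0.026

First differences Δx: 2, -11, -10, 14, 3, -10, -3, 9, 6
Mean of differences = 0.0000
Numerator Σ(Δx_t−Δx̄)(Δx_{t+1}−Δx̄) = 17.0000
Denominator Σ(Δx_t−Δx̄)² = 656.0000
r_1(Δx) = 17.0000 / 656.0000 = 0.026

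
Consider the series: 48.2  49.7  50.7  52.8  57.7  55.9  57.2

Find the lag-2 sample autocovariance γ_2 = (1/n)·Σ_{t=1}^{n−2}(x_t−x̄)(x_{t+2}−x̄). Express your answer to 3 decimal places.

Mean x̄ = (48.2 + 49.7 + 50.7 + 52.8 + 57.7 + 55.9 + 57.2)/7 = 53.1714
Σ_{t=1}^{5}(x_t−x̄)(x_{t+2}−x̄) = 19.6141
γ_2 = 19.6141 / 7 = 2.802

2.802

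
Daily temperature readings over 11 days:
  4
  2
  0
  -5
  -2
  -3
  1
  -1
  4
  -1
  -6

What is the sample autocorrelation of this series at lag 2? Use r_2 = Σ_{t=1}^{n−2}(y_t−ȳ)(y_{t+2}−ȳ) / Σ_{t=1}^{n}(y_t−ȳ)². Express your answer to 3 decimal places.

-0.162

Mean ȳ = (4 + 2 + 0 − 5 − 2 − 3 + 1 − 1 + 4 − 1 − 6)/11 = -0.6364
Numerator Σ_{t=1}^{9}(y_t−ȳ)(y_{t+2}−ȳ) = -17.6281
Denominator Σ(y_t−ȳ)² = 108.5455
r_2 = -17.6281 / 108.5455 = -0.162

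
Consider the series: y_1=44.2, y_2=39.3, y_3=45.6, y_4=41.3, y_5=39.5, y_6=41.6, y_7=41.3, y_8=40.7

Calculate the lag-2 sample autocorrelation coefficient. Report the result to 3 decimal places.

0.095

Mean ȳ = (44.2 + 39.3 + 45.6 + 41.3 + 39.5 + 41.6 + 41.3 + 40.7)/8 = 41.6875
Deviations from mean: 2.5125, -2.3875, 3.9125, -0.3875, -2.1875, -0.0875, -0.3875, -0.9875
Σ(y_t−ȳ)(y_{t+2}−ȳ) = (9.8302) + (0.9252) + (-8.5586) + (0.0339) + (0.8477) + (0.0864) = 3.1647
Denominator Σ(y_t−ȳ)² = 33.3888
r_2 = 3.1647 / 33.3888 = 0.095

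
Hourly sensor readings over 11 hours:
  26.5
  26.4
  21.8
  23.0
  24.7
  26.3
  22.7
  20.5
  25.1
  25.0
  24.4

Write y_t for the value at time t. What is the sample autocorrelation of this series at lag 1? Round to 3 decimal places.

Mean ȳ = (26.5 + 26.4 + 21.8 + 23.0 + 24.7 + 26.3 + 22.7 + 20.5 + 25.1 + 25.0 + 24.4)/11 = 24.2182
Numerator Σ_{t=1}^{10}(y_t−ȳ)(y_{t+1}−ȳ) = 3.1015
Denominator Σ(y_t−ȳ)² = 39.4164
r_1 = 3.1015 / 39.4164 = 0.079

0.079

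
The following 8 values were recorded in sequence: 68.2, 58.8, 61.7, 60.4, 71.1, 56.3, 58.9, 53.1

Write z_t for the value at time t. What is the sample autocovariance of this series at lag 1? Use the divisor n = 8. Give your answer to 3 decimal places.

-5.619

Mean z̄ = (68.2 + 58.8 + 61.7 + 60.4 + 71.1 + 56.3 + 58.9 + 53.1)/8 = 61.0625
Deviations: 7.1375, -2.2625, 0.6375, -0.6625, 10.0375, -4.7625, -2.1625, -7.9625
Σ_{t=1}^{7}(z_t−z̄)(z_{t+1}−z̄) = -44.9489
γ_1 = -44.9489 / 8 = -5.619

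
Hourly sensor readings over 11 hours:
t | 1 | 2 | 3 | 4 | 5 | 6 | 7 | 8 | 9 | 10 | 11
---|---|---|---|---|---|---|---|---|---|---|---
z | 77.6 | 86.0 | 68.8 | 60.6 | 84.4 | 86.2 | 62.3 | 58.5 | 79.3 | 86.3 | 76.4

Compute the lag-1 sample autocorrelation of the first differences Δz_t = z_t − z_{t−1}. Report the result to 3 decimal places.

First differences Δz: 8.4, -17.2, -8.2, 23.8, 1.8, -23.9, -3.8, 20.8, 7.0, -9.9
Mean of differences = -0.1200
Numerator Σ(Δz_t−Δz̄)(Δz_{t+1}−Δz̄) = -110.6784
Denominator Σ(Δz_t−Δz̄)² = 2168.4760
r_1(Δz) = -110.6784 / 2168.4760 = -0.051

-0.051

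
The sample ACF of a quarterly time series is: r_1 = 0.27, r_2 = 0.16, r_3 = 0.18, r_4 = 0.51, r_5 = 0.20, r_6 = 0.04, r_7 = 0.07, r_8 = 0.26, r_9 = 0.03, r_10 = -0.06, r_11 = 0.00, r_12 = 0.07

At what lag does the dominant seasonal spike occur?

4

The largest autocorrelation is r_4 = 0.51; the remaining lags stay at or below 0.27. The elevated value at lag 1 (0.27), dropping to 0.16 at lag 2, reflects decaying short-term dependence rather than seasonality.
The dominant spike at lag 4 indicates a seasonal period of 4.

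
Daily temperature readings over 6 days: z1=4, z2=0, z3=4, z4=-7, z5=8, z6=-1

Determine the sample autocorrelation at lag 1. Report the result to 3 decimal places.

-0.742

Mean z̄ = (4 + 0 + 4 − 7 + 8 − 1)/6 = 1.3333
Numerator Σ_{t=1}^{5}(z_t−z̄)(z_{t+1}−z̄) = -100.4444
Denominator Σ(z_t−z̄)² = 135.3333
r_1 = -100.4444 / 135.3333 = -0.742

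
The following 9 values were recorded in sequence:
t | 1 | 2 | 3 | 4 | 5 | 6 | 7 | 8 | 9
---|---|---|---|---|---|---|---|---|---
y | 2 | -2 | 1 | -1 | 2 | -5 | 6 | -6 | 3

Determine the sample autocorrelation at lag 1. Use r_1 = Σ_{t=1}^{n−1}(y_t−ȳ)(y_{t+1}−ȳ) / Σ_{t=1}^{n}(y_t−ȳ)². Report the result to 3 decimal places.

Mean ȳ = (2 − 2 + 1 − 1 + 2 − 5 + 6 − 6 + 3)/9 = 0.0000
Numerator Σ_{t=1}^{8}(y_t−ȳ)(y_{t+1}−ȳ) = -103.0000
Denominator Σ(y_t−ȳ)² = 120.0000
r_1 = -103.0000 / 120.0000 = -0.858

-0.858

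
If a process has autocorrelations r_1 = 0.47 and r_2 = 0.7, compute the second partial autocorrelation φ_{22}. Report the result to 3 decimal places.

0.615

φ_{22} = (r_2 − r_1²) / (1 − r_1²)
r_1² = (0.47)² = 0.2209
Numerator = 0.7 − 0.2209 = 0.4791; denominator = 1 − 0.2209 = 0.7791
φ_{22} = 0.4791 / 0.7791 = 0.615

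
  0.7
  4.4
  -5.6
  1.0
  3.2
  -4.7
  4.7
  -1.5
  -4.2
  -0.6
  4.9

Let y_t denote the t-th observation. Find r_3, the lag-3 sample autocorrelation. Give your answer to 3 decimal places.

0.332

Mean ȳ = (0.7 + 4.4 − 5.6 + 1.0 + 3.2 − 4.7 + 4.7 − 1.5 − 4.2 − 0.6 + 4.9)/11 = 0.2091
Numerator Σ_{t=1}^{8}(y_t−ȳ)(y_{t+3}−ȳ) = 49.8743
Denominator Σ(y_t−ȳ)² = 150.4091
r_3 = 49.8743 / 150.4091 = 0.332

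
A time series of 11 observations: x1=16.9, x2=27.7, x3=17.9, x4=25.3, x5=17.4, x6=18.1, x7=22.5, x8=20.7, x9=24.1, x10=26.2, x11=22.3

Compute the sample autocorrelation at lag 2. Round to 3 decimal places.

0.291

Mean x̄ = (16.9 + 27.7 + 17.9 + 25.3 + 17.4 + 18.1 + 22.5 + 20.7 + 24.1 + 26.2 + 22.3)/11 = 21.7364
Numerator Σ_{t=1}^{9}(x_t−x̄)(x_{t+2}−x̄) = 42.4519
Denominator Σ(x_t−x̄)² = 145.8855
r_2 = 42.4519 / 145.8855 = 0.291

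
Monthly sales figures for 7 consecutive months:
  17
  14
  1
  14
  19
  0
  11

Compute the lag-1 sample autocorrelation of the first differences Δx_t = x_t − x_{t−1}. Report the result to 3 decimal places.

First differences Δx: -3, -13, 13, 5, -19, 11
Mean of differences = -1.0000
Numerator Σ(Δx_t−Δx̄)(Δx_{t+1}−Δx̄) = -384.0000
Denominator Σ(Δx_t−Δx̄)² = 848.0000
r_1(Δx) = -384.0000 / 848.0000 = -0.453

-0.453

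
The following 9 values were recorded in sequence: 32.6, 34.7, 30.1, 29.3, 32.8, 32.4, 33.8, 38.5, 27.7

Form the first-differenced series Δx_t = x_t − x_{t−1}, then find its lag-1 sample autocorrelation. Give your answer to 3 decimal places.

-0.300

First differences Δx: 2.1, -4.6, -0.8, 3.5, -0.4, 1.4, 4.7, -10.8
Mean of differences = -0.6125
Numerator Σ(Δx_t−Δx̄)(Δx_{t+1}−Δx̄) = -52.9677
Denominator Σ(Δx_t−Δx̄)² = 176.3088
r_1(Δx) = -52.9677 / 176.3088 = -0.300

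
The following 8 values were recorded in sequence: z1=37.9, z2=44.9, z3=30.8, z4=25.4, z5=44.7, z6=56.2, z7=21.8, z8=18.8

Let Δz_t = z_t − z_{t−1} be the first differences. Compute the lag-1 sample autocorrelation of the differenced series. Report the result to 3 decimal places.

-0.139

First differences Δz: 7.0, -14.1, -5.4, 19.3, 11.5, -34.4, -3.0
Mean of differences = -2.7286
Numerator Σ(Δz_t−Δz̄)(Δz_{t+1}−Δz̄) = -267.7051
Denominator Σ(Δz_t−Δz̄)² = 1921.9543
r_1(Δz) = -267.7051 / 1921.9543 = -0.139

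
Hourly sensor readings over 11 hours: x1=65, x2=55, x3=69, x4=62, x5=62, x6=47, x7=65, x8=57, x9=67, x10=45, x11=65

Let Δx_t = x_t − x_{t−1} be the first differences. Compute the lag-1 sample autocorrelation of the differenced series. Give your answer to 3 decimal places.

-0.717

First differences Δx: -10, 14, -7, 0, -15, 18, -8, 10, -22, 20
Mean of differences = 0.0000
Numerator Σ(Δx_t−Δx̄)(Δx_{t+1}−Δx̄) = -1392.0000
Denominator Σ(Δx_t−Δx̄)² = 1942.0000
r_1(Δx) = -1392.0000 / 1942.0000 = -0.717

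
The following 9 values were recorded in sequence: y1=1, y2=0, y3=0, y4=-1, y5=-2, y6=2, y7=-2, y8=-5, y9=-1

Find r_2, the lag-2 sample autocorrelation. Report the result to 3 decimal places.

-0.312

Mean ȳ = (1 + 0 + 0 − 1 − 2 + 2 − 2 − 5 − 1)/9 = -0.8889
Σ(y_t−ȳ)(y_{t+2}−ȳ) = (1.6790) + (-0.0988) + (-0.9877) + (-0.3210) + (1.2346) + (-11.8765) + (0.1235) = -10.2469
Denominator Σ(y_t−ȳ)² = 32.8889
r_2 = -10.2469 / 32.8889 = -0.312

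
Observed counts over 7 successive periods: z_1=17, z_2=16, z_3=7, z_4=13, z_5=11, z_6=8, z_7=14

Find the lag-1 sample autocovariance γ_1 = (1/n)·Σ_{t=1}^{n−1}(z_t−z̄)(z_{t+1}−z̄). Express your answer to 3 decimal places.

Mean z̄ = (17 + 16 + 7 + 13 + 11 + 8 + 14)/7 = 12.2857
Σ_{t=1}^{6}(z_t−z̄)(z_{t+1}−z̄) = -8.6531
γ_1 = -8.6531 / 7 = -1.236

-1.236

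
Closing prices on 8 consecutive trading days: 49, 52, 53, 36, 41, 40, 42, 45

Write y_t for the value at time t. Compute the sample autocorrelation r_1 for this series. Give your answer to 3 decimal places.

Mean ȳ = (49 + 52 + 53 + 36 + 41 + 40 + 42 + 45)/8 = 44.7500
Deviations from mean: 4.2500, 7.2500, 8.2500, -8.7500, -3.7500, -4.7500, -2.7500, 0.2500
Σ(y_t−ȳ)(y_{t+1}−ȳ) = (30.8125) + (59.8125) + (-72.1875) + (32.8125) + (17.8125) + (13.0625) + (-0.6875) = 81.4375
Denominator Σ(y_t−ȳ)² = 259.5000
r_1 = 81.4375 / 259.5000 = 0.314

0.314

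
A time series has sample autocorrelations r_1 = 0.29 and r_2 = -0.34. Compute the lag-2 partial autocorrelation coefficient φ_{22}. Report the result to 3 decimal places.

-0.463

φ_{22} = (r_2 − r_1²) / (1 − r_1²)
r_1² = (0.29)² = 0.0841
Numerator = -0.34 − 0.0841 = -0.4241; denominator = 1 − 0.0841 = 0.9159
φ_{22} = -0.4241 / 0.9159 = -0.463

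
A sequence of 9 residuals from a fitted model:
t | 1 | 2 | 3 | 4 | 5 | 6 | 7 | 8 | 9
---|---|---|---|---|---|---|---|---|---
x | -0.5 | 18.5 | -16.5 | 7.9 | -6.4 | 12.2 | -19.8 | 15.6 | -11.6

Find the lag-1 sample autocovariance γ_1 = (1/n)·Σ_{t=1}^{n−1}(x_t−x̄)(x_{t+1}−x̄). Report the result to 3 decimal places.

-144.903

Mean x̄ = (-0.5 + 18.5 − 16.5 + 7.9 − 6.4 + 12.2 − 19.8 + 15.6 − 11.6)/9 = -0.0667
Σ_{t=1}^{8}(x_t−x̄)(x_{t+1}−x̄) = -1304.1278
γ_1 = -1304.1278 / 9 = -144.903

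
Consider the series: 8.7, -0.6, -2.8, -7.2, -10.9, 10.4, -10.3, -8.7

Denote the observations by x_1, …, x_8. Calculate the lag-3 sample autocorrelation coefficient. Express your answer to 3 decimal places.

0.028

Mean x̄ = (8.7 − 0.6 − 2.8 − 7.2 − 10.9 + 10.4 − 10.3 − 8.7)/8 = -2.6750
Deviations from mean: 11.3750, 2.0750, -0.1250, -4.5250, -8.2250, 13.0750, -7.6250, -6.0250
Numerator Σ_{t=1}^{5}(x_t−x̄)(x_{t+3}−x̄) = 13.8856
Denominator Σ(x_t−x̄)² = 487.2350
r_3 = 13.8856 / 487.2350 = 0.028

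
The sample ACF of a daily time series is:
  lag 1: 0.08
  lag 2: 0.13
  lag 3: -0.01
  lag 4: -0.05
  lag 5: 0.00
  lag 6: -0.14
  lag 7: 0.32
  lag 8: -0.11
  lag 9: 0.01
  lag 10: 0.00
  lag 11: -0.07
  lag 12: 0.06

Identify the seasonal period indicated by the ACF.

7

The largest autocorrelation is r_7 = 0.32; the remaining lags stay at or below 0.13.
The dominant spike at lag 7 indicates a seasonal period of 7.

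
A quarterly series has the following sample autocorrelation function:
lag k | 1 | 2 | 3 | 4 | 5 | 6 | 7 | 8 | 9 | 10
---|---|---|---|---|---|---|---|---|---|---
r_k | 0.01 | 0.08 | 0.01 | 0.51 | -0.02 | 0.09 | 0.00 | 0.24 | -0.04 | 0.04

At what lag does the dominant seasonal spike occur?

4

The largest autocorrelation is r_4 = 0.51, with a weaker echo at lag 8 (0.24); the remaining lags stay at or below 0.09.
The dominant spike at lag 4 indicates a seasonal period of 4.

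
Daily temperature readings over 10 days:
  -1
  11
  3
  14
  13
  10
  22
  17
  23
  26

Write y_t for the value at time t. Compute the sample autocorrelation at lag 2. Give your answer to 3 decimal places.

Mean ȳ = (-1 + 11 + 3 + 14 + 13 + 10 + 22 + 17 + 23 + 26)/10 = 13.8000
Numerator Σ_{t=1}^{8}(y_t−ȳ)(y_{t+2}−ȳ) = 262.9200
Denominator Σ(y_t−ȳ)² = 669.6000
r_2 = 262.9200 / 669.6000 = 0.393

0.393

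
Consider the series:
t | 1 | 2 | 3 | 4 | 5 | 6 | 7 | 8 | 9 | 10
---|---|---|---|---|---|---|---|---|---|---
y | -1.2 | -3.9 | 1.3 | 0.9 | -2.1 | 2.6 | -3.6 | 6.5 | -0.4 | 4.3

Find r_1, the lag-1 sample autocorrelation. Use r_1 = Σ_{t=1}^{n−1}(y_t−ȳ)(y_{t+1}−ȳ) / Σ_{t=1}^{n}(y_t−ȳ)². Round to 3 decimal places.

-0.434

Mean ȳ = (-1.2 − 3.9 + 1.3 + 0.9 − 2.1 + 2.6 − 3.6 + 6.5 − 0.4 + 4.3)/10 = 0.4400
Numerator Σ_{t=1}^{9}(y_t−ȳ)(y_{t+1}−ȳ) = -44.4156
Denominator Σ(y_t−ȳ)² = 102.2440
r_1 = -44.4156 / 102.2440 = -0.434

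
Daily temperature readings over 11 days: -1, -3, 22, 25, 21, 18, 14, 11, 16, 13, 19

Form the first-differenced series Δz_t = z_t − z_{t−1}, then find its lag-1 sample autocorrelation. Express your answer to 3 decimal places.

First differences Δz: -2, 25, 3, -4, -3, -4, -3, 5, -3, 6
Mean of differences = 2.0000
Numerator Σ(Δz_t−Δz̄)(Δz_{t+1}−Δz̄) = -35.0000
Denominator Σ(Δz_t−Δz̄)² = 718.0000
r_1(Δz) = -35.0000 / 718.0000 = -0.049

-0.049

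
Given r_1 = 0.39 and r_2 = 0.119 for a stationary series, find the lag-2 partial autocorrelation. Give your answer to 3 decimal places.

φ_{22} = (r_2 − r_1²) / (1 − r_1²)
r_1² = (0.39)² = 0.1521
Numerator = 0.119 − 0.1521 = -0.0331; denominator = 1 − 0.1521 = 0.8479
φ_{22} = -0.0331 / 0.8479 = -0.039

-0.039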